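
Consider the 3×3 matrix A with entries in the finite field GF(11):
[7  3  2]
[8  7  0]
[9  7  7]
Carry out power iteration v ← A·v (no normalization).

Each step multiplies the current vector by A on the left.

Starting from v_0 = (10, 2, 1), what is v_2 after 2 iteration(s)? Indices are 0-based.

v_0 = (10, 2, 1).
v_1 = A·v_0 = (1, 6, 1).
v_2 = A·v_1 = (5, 6, 3).

v_2 = (5, 6, 3)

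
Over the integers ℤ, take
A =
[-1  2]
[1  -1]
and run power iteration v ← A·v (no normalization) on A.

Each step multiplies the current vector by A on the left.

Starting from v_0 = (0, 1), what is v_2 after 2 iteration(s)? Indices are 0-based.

v_2 = (-4, 3)

v_0 = (0, 1).
v_1 = A·v_0 = (2, -1).
v_2 = A·v_1 = (-4, 3).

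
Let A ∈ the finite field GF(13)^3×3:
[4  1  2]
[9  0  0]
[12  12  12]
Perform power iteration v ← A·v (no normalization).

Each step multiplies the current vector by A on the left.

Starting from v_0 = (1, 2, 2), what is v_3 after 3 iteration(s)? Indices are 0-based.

v_0 = (1, 2, 2).
v_1 = A·v_0 = (10, 9, 8).
v_2 = A·v_1 = (0, 12, 12).
v_3 = A·v_2 = (10, 0, 2).

v_3 = (10, 0, 2)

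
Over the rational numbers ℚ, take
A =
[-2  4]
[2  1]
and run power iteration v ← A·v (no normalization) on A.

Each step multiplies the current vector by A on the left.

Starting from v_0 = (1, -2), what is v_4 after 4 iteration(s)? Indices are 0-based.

v_4 = (320, -220)

v_0 = (1, -2).
v_1 = A·v_0 = (-10, 0).
v_2 = A·v_1 = (20, -20).
v_3 = A·v_2 = (-120, 20).
v_4 = A·v_3 = (320, -220).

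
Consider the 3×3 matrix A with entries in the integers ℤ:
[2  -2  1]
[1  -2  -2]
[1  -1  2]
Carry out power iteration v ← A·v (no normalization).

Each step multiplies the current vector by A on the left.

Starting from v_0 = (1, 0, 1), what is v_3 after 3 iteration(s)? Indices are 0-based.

v_3 = (34, -7, 32)

v_0 = (1, 0, 1).
v_1 = A·v_0 = (3, -1, 3).
v_2 = A·v_1 = (11, -1, 10).
v_3 = A·v_2 = (34, -7, 32).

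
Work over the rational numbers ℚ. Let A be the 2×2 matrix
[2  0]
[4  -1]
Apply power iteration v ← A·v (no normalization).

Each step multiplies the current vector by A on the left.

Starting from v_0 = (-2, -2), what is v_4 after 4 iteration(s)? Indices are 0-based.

v_0 = (-2, -2).
v_1 = A·v_0 = (-4, -6).
v_2 = A·v_1 = (-8, -10).
v_3 = A·v_2 = (-16, -22).
v_4 = A·v_3 = (-32, -42).

v_4 = (-32, -42)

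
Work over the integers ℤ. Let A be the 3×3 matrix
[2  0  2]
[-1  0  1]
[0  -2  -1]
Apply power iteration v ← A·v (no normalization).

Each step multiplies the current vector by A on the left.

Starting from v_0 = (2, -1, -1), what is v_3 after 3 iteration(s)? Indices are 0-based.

v_0 = (2, -1, -1).
v_1 = A·v_0 = (2, -3, 3).
v_2 = A·v_1 = (10, 1, 3).
v_3 = A·v_2 = (26, -7, -5).

v_3 = (26, -7, -5)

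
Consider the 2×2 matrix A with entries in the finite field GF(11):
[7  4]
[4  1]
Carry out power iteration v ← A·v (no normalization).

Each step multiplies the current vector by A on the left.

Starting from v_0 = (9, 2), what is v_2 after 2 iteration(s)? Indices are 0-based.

v_2 = (0, 3)

v_0 = (9, 2).
v_1 = A·v_0 = (5, 5).
v_2 = A·v_1 = (0, 3).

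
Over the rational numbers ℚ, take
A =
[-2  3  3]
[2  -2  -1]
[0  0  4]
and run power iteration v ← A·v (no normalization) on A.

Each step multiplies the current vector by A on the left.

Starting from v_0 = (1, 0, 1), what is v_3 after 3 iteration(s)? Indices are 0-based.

v_3 = (10, 18, 64)

v_0 = (1, 0, 1).
v_1 = A·v_0 = (1, 1, 4).
v_2 = A·v_1 = (13, -4, 16).
v_3 = A·v_2 = (10, 18, 64).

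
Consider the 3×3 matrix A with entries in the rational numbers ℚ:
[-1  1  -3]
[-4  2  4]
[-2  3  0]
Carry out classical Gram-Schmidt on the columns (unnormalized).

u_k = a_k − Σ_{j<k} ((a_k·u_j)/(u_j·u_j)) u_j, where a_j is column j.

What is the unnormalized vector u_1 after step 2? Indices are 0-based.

Step 1: u_0 = a_0 = (-1, -4, -2).
Step 2: u_1 = a_1 − (-5/7)·u_0 = (2/7, -6/7, 11/7).

u_1 = (2/7, -6/7, 11/7)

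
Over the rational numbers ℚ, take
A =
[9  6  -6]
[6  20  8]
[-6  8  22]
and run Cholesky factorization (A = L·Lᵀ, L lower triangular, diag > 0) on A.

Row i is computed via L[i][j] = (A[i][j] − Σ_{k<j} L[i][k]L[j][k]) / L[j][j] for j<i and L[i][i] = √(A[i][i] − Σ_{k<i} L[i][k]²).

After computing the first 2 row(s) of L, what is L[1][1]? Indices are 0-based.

L[1][1] = 4

Step 1: L[0][0] = √(9) = 3.
  L[1][0] = (6) / L[0][0] = 2.
Step 2: L[1][1] = √(16) = 4.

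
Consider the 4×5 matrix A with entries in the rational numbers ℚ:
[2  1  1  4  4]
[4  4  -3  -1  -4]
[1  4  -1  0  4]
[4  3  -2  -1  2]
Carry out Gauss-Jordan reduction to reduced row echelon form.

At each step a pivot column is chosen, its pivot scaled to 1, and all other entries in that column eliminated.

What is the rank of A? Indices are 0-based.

rank = 4

[1] R0 /= 2  ⇒  (1, 1/2, 1/2, 2, 2)
     R1 -= 4·R0  ⇒  (0, 2, -5, -9, -12)
     R2 -= 1·R0  ⇒  (0, 7/2, -3/2, -2, 2)
     R3 -= 4·R0  ⇒  (0, 1, -4, -9, -6)
[2] R1 /= 2  ⇒  (0, 1, -5/2, -9/2, -6)
     R0 -= 1/2·R1  ⇒  (1, 0, 7/4, 17/4, 5)
     R2 -= 7/2·R1  ⇒  (0, 0, 29/4, 55/4, 23)
     R3 -= 1·R1  ⇒  (0, 0, -3/2, -9/2, 0)
[3] R2 /= 29/4  ⇒  (0, 0, 1, 55/29, 92/29)
     R0 -= 7/4·R2  ⇒  (1, 0, 0, 27/29, -16/29)
     R1 -= -5/2·R2  ⇒  (0, 1, 0, 7/29, 56/29)
     R3 -= -3/2·R2  ⇒  (0, 0, 0, -48/29, 138/29)
[4] R3 /= -48/29  ⇒  (0, 0, 0, 1, -23/8)
     R0 -= 27/29·R3  ⇒  (1, 0, 0, 0, 17/8)
     R1 -= 7/29·R3  ⇒  (0, 1, 0, 0, 21/8)
     R2 -= 55/29·R3  ⇒  (0, 0, 1, 0, 69/8)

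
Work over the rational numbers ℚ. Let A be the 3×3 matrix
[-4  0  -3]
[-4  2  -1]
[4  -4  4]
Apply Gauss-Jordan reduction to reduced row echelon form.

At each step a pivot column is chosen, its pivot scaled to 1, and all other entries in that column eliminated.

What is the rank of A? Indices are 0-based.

[1] R0 /= -4  ⇒  (1, 0, 3/4)
     R1 -= -4·R0  ⇒  (0, 2, 2)
     R2 -= 4·R0  ⇒  (0, -4, 1)
[2] R1 /= 2  ⇒  (0, 1, 1)
     R2 -= -4·R1  ⇒  (0, 0, 5)
[3] R2 /= 5  ⇒  (0, 0, 1)
     R0 -= 3/4·R2  ⇒  (1, 0, 0)
     R1 -= 1·R2  ⇒  (0, 1, 0)

rank = 3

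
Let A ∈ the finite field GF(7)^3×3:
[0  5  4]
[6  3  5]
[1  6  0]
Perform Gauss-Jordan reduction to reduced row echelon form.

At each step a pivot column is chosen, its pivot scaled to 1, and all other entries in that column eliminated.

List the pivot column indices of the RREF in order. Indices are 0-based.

pivot columns: 0, 1, 2

step 1: exchange rows 0,1
step 1: normalize row 0 (÷6) = (1, 4, 2)
  row 2: subtract 1×row0 = (0, 2, 5)
step 2: normalize row 1 (÷5) = (0, 1, 5)
  row 0: subtract 4×row1 = (1, 0, 3)
  row 2: subtract 2×row1 = (0, 0, 2)
step 3: normalize row 2 (÷2) = (0, 0, 1)
  row 0: subtract 3×row2 = (1, 0, 0)
  row 1: subtract 5×row2 = (0, 1, 0)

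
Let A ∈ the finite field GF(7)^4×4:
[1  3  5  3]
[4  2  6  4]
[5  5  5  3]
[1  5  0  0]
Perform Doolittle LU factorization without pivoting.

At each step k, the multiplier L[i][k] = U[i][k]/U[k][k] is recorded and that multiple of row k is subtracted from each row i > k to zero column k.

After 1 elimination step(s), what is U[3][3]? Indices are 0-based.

Step 1: pivot at (0,0) is 1.
  row1 ← row1 − (4)·row0  ⇒  L[1][0]=4, U row1=(0, 4, 0, 6)
  row2 ← row2 − (5)·row0  ⇒  L[2][0]=5, U row2=(0, 4, 1, 2)
  row3 ← row3 − (1)·row0  ⇒  L[3][0]=1, U row3=(0, 2, 2, 4)

U[3][3] = 4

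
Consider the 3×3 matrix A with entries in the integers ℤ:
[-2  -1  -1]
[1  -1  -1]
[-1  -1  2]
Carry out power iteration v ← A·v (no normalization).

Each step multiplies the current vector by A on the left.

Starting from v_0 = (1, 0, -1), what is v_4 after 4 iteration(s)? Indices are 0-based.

v_4 = (5, 8, -45)

v_0 = (1, 0, -1).
v_1 = A·v_0 = (-1, 2, -3).
v_2 = A·v_1 = (3, 0, -7).
v_3 = A·v_2 = (1, 10, -17).
v_4 = A·v_3 = (5, 8, -45).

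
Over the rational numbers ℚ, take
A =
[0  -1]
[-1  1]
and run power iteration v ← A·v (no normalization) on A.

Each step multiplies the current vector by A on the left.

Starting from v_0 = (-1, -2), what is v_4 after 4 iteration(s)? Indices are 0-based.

v_4 = (4, -7)

v_0 = (-1, -2).
v_1 = A·v_0 = (2, -1).
v_2 = A·v_1 = (1, -3).
v_3 = A·v_2 = (3, -4).
v_4 = A·v_3 = (4, -7).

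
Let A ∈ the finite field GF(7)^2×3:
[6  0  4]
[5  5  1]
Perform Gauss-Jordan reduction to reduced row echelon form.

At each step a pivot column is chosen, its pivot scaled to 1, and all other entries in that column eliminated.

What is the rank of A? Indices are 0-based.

rank = 2

[1] R0 /= 6  ⇒  (1, 0, 3)
     R1 -= 5·R0  ⇒  (0, 5, 0)
[2] R1 /= 5  ⇒  (0, 1, 0)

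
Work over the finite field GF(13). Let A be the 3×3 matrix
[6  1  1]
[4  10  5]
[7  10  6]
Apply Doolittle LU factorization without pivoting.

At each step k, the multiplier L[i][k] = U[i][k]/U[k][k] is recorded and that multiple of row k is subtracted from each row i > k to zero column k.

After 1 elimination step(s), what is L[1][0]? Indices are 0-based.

L[1][0] = 5

[col 0] pivot 6
  R1 -= 5*R0 → (0, 5, 0)  (L[1][0] := 5)
  R2 -= 12*R0 → (0, 11, 7)  (L[2][0] := 12)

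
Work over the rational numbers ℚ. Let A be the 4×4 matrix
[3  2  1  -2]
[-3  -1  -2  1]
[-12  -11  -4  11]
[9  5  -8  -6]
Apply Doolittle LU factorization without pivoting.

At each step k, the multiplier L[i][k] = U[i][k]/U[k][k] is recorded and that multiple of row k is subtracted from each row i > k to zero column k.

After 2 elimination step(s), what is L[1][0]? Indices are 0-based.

[col 0] pivot 3
  R1 -= -1*R0 → (0, 1, -1, -1)  (L[1][0] := -1)
  R2 -= -4*R0 → (0, -3, 0, 3)  (L[2][0] := -4)
  R3 -= 3*R0 → (0, -1, -11, 0)  (L[3][0] := 3)
[col 1] pivot 1
  R2 -= -3*R1 → (0, 0, -3, 0)  (L[2][1] := -3)
  R3 -= -1*R1 → (0, 0, -12, -1)  (L[3][1] := -1)

L[1][0] = -1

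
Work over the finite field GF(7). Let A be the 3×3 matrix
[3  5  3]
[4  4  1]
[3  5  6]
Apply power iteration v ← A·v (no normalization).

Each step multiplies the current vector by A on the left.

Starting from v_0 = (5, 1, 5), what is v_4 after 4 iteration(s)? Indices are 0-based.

v_0 = (5, 1, 5).
v_1 = A·v_0 = (0, 1, 1).
v_2 = A·v_1 = (1, 5, 4).
v_3 = A·v_2 = (5, 0, 3).
v_4 = A·v_3 = (3, 2, 5).

v_4 = (3, 2, 5)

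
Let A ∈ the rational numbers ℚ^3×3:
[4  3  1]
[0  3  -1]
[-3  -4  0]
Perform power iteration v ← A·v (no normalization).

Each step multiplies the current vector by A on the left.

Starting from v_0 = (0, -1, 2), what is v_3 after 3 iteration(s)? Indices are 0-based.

v_0 = (0, -1, 2).
v_1 = A·v_0 = (-1, -5, 4).
v_2 = A·v_1 = (-15, -19, 23).
v_3 = A·v_2 = (-94, -80, 121).

v_3 = (-94, -80, 121)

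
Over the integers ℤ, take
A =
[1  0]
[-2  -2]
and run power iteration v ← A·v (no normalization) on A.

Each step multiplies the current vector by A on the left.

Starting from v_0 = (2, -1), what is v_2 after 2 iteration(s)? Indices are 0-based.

v_2 = (2, 0)

v_0 = (2, -1).
v_1 = A·v_0 = (2, -2).
v_2 = A·v_1 = (2, 0).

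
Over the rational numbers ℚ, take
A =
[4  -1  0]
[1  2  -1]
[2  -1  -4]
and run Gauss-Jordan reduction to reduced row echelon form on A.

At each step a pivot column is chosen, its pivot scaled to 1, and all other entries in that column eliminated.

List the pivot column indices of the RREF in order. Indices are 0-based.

pivot columns: 0, 1, 2

step 1: normalize row 0 (÷4) = (1, -1/4, 0)
  row 1: subtract 1×row0 = (0, 9/4, -1)
  row 2: subtract 2×row0 = (0, -1/2, -4)
step 2: normalize row 1 (÷9/4) = (0, 1, -4/9)
  row 0: subtract -1/4×row1 = (1, 0, -1/9)
  row 2: subtract -1/2×row1 = (0, 0, -38/9)
step 3: normalize row 2 (÷-38/9) = (0, 0, 1)
  row 0: subtract -1/9×row2 = (1, 0, 0)
  row 1: subtract -4/9×row2 = (0, 1, 0)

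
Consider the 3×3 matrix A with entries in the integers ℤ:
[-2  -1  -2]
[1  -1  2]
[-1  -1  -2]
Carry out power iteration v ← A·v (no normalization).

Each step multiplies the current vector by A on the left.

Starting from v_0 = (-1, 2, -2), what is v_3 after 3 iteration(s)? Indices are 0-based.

v_0 = (-1, 2, -2).
v_1 = A·v_0 = (4, -7, 3).
v_2 = A·v_1 = (-7, 17, -3).
v_3 = A·v_2 = (3, -30, -4).

v_3 = (3, -30, -4)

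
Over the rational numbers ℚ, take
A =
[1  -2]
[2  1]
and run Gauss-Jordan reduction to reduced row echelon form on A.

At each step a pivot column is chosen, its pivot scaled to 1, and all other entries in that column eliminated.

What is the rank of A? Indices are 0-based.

rank = 2

[1] R0 /= 1  ⇒  (1, -2)
     R1 -= 2·R0  ⇒  (0, 5)
[2] R1 /= 5  ⇒  (0, 1)
     R0 -= -2·R1  ⇒  (1, 0)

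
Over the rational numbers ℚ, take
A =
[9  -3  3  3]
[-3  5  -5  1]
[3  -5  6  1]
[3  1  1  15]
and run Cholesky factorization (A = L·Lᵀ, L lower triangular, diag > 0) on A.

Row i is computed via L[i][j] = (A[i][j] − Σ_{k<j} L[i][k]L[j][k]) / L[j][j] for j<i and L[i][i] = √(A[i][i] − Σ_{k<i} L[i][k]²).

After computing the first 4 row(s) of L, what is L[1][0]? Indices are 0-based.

L[1][0] = -1

Step 1: L[0][0] = √(9) = 3.
  L[1][0] = (-3) / L[0][0] = -1.
Step 2: L[1][1] = √(4) = 2.
  L[2][0] = (3) / L[0][0] = 1.
  L[2][1] = (-4) / L[1][1] = -2.
Step 3: L[2][2] = √(1) = 1.
  L[3][0] = (3) / L[0][0] = 1.
  L[3][1] = (2) / L[1][1] = 1.
  L[3][2] = (2) / L[2][2] = 2.
Step 4: L[3][3] = √(9) = 3.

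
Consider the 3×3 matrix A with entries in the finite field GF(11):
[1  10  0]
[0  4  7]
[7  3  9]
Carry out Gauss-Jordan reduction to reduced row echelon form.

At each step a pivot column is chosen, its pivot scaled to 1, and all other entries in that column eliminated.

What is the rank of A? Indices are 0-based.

rank = 3

step 1: normalize row 0 (÷1) = (1, 10, 0)
  row 2: subtract 7×row0 = (0, 10, 9)
step 2: normalize row 1 (÷4) = (0, 1, 10)
  row 0: subtract 10×row1 = (1, 0, 10)
  row 2: subtract 10×row1 = (0, 0, 8)
step 3: normalize row 2 (÷8) = (0, 0, 1)
  row 0: subtract 10×row2 = (1, 0, 0)
  row 1: subtract 10×row2 = (0, 1, 0)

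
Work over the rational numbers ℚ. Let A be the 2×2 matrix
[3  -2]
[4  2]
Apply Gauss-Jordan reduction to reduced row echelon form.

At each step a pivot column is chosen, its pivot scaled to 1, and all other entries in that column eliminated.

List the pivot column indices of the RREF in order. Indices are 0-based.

pivot(0,0)=3: scale R0 → (1, -2/3)
  clear (1,0): R1 −= (4)R0 → (0, 14/3)
pivot(1,1)=14/3: scale R1 → (0, 1)
  clear (0,1): R0 −= (-2/3)R1 → (1, 0)

pivot columns: 0, 1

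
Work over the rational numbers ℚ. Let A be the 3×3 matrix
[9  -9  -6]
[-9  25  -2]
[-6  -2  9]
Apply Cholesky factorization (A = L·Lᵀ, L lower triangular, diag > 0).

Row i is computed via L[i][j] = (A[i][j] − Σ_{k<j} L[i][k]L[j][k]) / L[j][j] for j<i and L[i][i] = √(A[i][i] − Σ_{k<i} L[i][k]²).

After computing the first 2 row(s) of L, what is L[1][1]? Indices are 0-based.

L[1][1] = 4

Step 1: L[0][0] = √(9) = 3.
  L[1][0] = (-9) / L[0][0] = -3.
Step 2: L[1][1] = √(16) = 4.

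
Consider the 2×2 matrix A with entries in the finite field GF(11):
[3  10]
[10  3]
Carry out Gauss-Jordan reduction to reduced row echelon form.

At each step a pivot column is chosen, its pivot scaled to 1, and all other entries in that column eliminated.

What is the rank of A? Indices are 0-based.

step 1: normalize row 0 (÷3) = (1, 7)
  row 1: subtract 10×row0 = (0, 10)
step 2: normalize row 1 (÷10) = (0, 1)
  row 0: subtract 7×row1 = (1, 0)

rank = 2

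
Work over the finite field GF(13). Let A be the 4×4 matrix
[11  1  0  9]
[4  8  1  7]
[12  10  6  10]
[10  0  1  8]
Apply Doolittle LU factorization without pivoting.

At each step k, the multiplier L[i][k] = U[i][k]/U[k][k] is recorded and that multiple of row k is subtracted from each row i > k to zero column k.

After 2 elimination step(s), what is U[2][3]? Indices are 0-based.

[col 0] pivot 11
  R1 -= 11*R0 → (0, 10, 1, 12)  (L[1][0] := 11)
  R2 -= 7*R0 → (0, 3, 6, 12)  (L[2][0] := 7)
  R3 -= 8*R0 → (0, 5, 1, 1)  (L[3][0] := 8)
[col 1] pivot 10
  R2 -= 12*R1 → (0, 0, 7, 11)  (L[2][1] := 12)
  R3 -= 7*R1 → (0, 0, 7, 8)  (L[3][1] := 7)

U[2][3] = 11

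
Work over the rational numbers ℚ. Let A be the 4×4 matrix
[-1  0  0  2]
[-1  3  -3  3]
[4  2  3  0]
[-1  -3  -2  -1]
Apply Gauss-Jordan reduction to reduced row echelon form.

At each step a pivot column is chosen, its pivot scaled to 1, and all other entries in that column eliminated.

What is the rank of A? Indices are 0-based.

step 1: normalize row 0 (÷-1) = (1, 0, 0, -2)
  row 1: subtract -1×row0 = (0, 3, -3, 1)
  row 2: subtract 4×row0 = (0, 2, 3, 8)
  row 3: subtract -1×row0 = (0, -3, -2, -3)
step 2: normalize row 1 (÷3) = (0, 1, -1, 1/3)
  row 2: subtract 2×row1 = (0, 0, 5, 22/3)
  row 3: subtract -3×row1 = (0, 0, -5, -2)
step 3: normalize row 2 (÷5) = (0, 0, 1, 22/15)
  row 1: subtract -1×row2 = (0, 1, 0, 9/5)
  row 3: subtract -5×row2 = (0, 0, 0, 16/3)
step 4: normalize row 3 (÷16/3) = (0, 0, 0, 1)
  row 0: subtract -2×row3 = (1, 0, 0, 0)
  row 1: subtract 9/5×row3 = (0, 1, 0, 0)
  row 2: subtract 22/15×row3 = (0, 0, 1, 0)

rank = 4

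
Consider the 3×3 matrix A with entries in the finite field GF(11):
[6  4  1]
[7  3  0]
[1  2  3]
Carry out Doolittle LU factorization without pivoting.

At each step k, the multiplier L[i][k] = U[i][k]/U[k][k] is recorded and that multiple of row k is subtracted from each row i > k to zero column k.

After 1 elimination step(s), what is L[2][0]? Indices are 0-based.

L[2][0] = 2

Step 1: pivot at (0,0) is 6.
  row1 ← row1 − (3)·row0  ⇒  L[1][0]=3, U row1=(0, 2, 8)
  row2 ← row2 − (2)·row0  ⇒  L[2][0]=2, U row2=(0, 5, 1)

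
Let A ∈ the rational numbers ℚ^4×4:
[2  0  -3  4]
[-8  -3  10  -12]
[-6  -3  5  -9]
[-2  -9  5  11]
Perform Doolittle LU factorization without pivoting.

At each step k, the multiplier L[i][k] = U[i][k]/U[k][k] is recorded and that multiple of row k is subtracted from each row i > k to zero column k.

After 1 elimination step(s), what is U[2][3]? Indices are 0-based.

U[2][3] = 3

Step 1: pivot at (0,0) is 2.
  row1 ← row1 − (-4)·row0  ⇒  L[1][0]=-4, U row1=(0, -3, -2, 4)
  row2 ← row2 − (-3)·row0  ⇒  L[2][0]=-3, U row2=(0, -3, -4, 3)
  row3 ← row3 − (-1)·row0  ⇒  L[3][0]=-1, U row3=(0, -9, 2, 15)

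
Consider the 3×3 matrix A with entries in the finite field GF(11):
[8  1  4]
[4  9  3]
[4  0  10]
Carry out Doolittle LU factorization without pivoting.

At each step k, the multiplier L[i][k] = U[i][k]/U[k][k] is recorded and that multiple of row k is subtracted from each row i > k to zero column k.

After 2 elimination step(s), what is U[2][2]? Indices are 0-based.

[col 0] pivot 8
  R1 -= 6*R0 → (0, 3, 1)  (L[1][0] := 6)
  R2 -= 6*R0 → (0, 5, 8)  (L[2][0] := 6)
[col 1] pivot 3
  R2 -= 9*R1 → (0, 0, 10)  (L[2][1] := 9)

U[2][2] = 10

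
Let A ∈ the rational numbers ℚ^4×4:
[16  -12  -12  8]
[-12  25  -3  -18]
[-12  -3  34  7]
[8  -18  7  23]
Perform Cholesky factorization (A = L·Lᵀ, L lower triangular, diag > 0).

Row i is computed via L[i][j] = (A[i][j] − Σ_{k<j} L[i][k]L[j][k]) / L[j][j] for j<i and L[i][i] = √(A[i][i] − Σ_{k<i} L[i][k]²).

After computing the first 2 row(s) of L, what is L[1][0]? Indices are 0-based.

L[1][0] = -3

Step 1: L[0][0] = √(16) = 4.
  L[1][0] = (-12) / L[0][0] = -3.
Step 2: L[1][1] = √(16) = 4.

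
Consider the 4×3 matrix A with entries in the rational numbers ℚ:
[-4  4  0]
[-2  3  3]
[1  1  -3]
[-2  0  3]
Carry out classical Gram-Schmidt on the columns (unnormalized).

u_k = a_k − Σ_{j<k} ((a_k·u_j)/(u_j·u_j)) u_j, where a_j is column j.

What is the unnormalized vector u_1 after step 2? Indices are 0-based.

u_1 = (16/25, 33/25, 46/25, -42/25)

Step 1: u_0 = a_0 = (-4, -2, 1, -2).
Step 2: u_1 = a_1 − (-21/25)·u_0 = (16/25, 33/25, 46/25, -42/25).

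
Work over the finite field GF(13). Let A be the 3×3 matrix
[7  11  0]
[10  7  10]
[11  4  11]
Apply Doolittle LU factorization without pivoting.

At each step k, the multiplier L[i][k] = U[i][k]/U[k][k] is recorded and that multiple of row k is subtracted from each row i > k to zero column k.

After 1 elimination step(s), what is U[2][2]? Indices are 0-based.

Step 1: pivot at (0,0) is 7.
  row1 ← row1 − (7)·row0  ⇒  L[1][0]=7, U row1=(0, 8, 10)
  row2 ← row2 − (9)·row0  ⇒  L[2][0]=9, U row2=(0, 9, 11)

U[2][2] = 11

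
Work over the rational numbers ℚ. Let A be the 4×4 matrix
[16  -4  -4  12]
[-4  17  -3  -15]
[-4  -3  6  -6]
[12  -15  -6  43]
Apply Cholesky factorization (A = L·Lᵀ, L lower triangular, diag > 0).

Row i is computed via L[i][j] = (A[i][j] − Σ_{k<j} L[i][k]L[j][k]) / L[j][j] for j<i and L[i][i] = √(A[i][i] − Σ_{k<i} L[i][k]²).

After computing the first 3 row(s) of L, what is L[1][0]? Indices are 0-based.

L[1][0] = -1

Step 1: L[0][0] = √(16) = 4.
  L[1][0] = (-4) / L[0][0] = -1.
Step 2: L[1][1] = √(16) = 4.
  L[2][0] = (-4) / L[0][0] = -1.
  L[2][1] = (-4) / L[1][1] = -1.
Step 3: L[2][2] = √(4) = 2.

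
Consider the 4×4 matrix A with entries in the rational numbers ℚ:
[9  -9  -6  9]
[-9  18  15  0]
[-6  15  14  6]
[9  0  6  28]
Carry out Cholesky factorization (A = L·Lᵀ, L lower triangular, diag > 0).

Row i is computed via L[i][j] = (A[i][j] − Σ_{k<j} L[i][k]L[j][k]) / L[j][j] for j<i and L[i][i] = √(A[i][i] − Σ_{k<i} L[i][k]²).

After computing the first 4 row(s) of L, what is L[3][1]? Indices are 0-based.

Step 1: L[0][0] = √(9) = 3.
  L[1][0] = (-9) / L[0][0] = -3.
Step 2: L[1][1] = √(9) = 3.
  L[2][0] = (-6) / L[0][0] = -2.
  L[2][1] = (9) / L[1][1] = 3.
Step 3: L[2][2] = √(1) = 1.
  L[3][0] = (9) / L[0][0] = 3.
  L[3][1] = (9) / L[1][1] = 3.
  L[3][2] = (3) / L[2][2] = 3.
Step 4: L[3][3] = √(1) = 1.

L[3][1] = 3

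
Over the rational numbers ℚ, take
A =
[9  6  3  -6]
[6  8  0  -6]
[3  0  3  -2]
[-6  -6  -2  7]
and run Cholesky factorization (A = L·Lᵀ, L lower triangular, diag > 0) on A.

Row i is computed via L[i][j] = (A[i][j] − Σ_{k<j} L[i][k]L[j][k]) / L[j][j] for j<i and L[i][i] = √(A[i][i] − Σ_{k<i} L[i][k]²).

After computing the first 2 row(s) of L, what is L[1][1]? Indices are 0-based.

L[1][1] = 2

Step 1: L[0][0] = √(9) = 3.
  L[1][0] = (6) / L[0][0] = 2.
Step 2: L[1][1] = √(4) = 2.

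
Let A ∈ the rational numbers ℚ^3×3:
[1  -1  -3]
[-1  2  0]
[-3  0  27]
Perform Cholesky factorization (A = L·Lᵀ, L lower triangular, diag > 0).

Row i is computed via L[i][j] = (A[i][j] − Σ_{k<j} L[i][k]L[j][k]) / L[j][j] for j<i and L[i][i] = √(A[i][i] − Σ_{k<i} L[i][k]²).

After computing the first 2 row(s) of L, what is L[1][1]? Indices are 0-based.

L[1][1] = 1

Step 1: L[0][0] = √(1) = 1.
  L[1][0] = (-1) / L[0][0] = -1.
Step 2: L[1][1] = √(1) = 1.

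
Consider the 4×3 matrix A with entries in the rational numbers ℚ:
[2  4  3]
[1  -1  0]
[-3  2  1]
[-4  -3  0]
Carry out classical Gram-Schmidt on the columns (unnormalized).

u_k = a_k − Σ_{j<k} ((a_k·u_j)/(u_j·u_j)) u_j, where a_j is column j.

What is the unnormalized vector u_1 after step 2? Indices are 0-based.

u_1 = (47/15, -43/30, 33/10, -19/15)

Step 1: u_0 = a_0 = (2, 1, -3, -4).
Step 2: u_1 = a_1 − (13/30)·u_0 = (47/15, -43/30, 33/10, -19/15).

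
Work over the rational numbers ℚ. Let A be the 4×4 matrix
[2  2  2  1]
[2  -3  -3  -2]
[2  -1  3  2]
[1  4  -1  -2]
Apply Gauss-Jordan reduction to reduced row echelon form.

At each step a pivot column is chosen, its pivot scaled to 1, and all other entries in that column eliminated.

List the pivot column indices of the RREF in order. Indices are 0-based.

pivot columns: 0, 1, 2, 3

step 1: normalize row 0 (÷2) = (1, 1, 1, 1/2)
  row 1: subtract 2×row0 = (0, -5, -5, -3)
  row 2: subtract 2×row0 = (0, -3, 1, 1)
  row 3: subtract 1×row0 = (0, 3, -2, -5/2)
step 2: normalize row 1 (÷-5) = (0, 1, 1, 3/5)
  row 0: subtract 1×row1 = (1, 0, 0, -1/10)
  row 2: subtract -3×row1 = (0, 0, 4, 14/5)
  row 3: subtract 3×row1 = (0, 0, -5, -43/10)
step 3: normalize row 2 (÷4) = (0, 0, 1, 7/10)
  row 1: subtract 1×row2 = (0, 1, 0, -1/10)
  row 3: subtract -5×row2 = (0, 0, 0, -4/5)
step 4: normalize row 3 (÷-4/5) = (0, 0, 0, 1)
  row 0: subtract -1/10×row3 = (1, 0, 0, 0)
  row 1: subtract -1/10×row3 = (0, 1, 0, 0)
  row 2: subtract 7/10×row3 = (0, 0, 1, 0)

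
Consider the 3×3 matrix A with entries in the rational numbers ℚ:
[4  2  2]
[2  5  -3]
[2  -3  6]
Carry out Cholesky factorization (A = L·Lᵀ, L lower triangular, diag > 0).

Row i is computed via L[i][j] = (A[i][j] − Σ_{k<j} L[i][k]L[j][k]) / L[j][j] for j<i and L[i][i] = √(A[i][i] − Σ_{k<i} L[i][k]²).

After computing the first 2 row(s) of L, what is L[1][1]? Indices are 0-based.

Step 1: L[0][0] = √(4) = 2.
  L[1][0] = (2) / L[0][0] = 1.
Step 2: L[1][1] = √(4) = 2.

L[1][1] = 2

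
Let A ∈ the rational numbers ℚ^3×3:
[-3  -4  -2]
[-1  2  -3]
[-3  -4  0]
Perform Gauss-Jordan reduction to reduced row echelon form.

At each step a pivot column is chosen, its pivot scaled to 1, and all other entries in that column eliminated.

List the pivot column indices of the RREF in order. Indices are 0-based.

pivot(0,0)=-3: scale R0 → (1, 4/3, 2/3)
  clear (1,0): R1 −= (-1)R0 → (0, 10/3, -7/3)
  clear (2,0): R2 −= (-3)R0 → (0, 0, 2)
pivot(1,1)=10/3: scale R1 → (0, 1, -7/10)
  clear (0,1): R0 −= (4/3)R1 → (1, 0, 8/5)
pivot(2,2)=2: scale R2 → (0, 0, 1)
  clear (0,2): R0 −= (8/5)R2 → (1, 0, 0)
  clear (1,2): R1 −= (-7/10)R2 → (0, 1, 0)

pivot columns: 0, 1, 2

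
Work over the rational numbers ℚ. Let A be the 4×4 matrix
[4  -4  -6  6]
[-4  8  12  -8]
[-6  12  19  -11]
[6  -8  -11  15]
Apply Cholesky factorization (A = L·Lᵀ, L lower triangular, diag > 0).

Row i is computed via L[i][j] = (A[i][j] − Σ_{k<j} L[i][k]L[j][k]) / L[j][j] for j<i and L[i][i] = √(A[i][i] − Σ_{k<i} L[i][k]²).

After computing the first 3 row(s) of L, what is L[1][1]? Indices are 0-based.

L[1][1] = 2

Step 1: L[0][0] = √(4) = 2.
  L[1][0] = (-4) / L[0][0] = -2.
Step 2: L[1][1] = √(4) = 2.
  L[2][0] = (-6) / L[0][0] = -3.
  L[2][1] = (6) / L[1][1] = 3.
Step 3: L[2][2] = √(1) = 1.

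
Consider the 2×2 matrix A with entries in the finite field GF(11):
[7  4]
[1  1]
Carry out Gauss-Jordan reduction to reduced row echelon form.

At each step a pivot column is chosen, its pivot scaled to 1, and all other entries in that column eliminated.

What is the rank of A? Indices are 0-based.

pivot(0,0)=7: scale R0 → (1, 10)
  clear (1,0): R1 −= (1)R0 → (0, 2)
pivot(1,1)=2: scale R1 → (0, 1)
  clear (0,1): R0 −= (10)R1 → (1, 0)

rank = 2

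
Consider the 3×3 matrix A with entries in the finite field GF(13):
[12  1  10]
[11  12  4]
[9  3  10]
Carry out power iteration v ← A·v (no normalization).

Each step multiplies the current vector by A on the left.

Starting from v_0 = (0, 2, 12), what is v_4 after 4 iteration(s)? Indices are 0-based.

v_4 = (10, 2, 5)

v_0 = (0, 2, 12).
v_1 = A·v_0 = (5, 7, 9).
v_2 = A·v_1 = (1, 6, 0).
v_3 = A·v_2 = (5, 5, 1).
v_4 = A·v_3 = (10, 2, 5).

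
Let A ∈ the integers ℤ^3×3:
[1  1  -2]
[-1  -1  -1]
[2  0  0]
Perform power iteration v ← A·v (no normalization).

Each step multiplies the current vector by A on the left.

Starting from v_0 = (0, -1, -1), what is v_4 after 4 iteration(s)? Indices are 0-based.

v_4 = (-18, 0, -8)

v_0 = (0, -1, -1).
v_1 = A·v_0 = (1, 2, 0).
v_2 = A·v_1 = (3, -3, 2).
v_3 = A·v_2 = (-4, -2, 6).
v_4 = A·v_3 = (-18, 0, -8).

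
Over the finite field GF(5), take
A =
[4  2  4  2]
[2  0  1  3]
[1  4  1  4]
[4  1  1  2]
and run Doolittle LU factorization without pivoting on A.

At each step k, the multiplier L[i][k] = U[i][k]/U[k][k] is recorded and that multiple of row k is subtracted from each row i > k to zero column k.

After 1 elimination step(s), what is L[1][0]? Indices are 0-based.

L[1][0] = 3

Step 1: pivot at (0,0) is 4.
  row1 ← row1 − (3)·row0  ⇒  L[1][0]=3, U row1=(0, 4, 4, 2)
  row2 ← row2 − (4)·row0  ⇒  L[2][0]=4, U row2=(0, 1, 0, 1)
  row3 ← row3 − (1)·row0  ⇒  L[3][0]=1, U row3=(0, 4, 2, 0)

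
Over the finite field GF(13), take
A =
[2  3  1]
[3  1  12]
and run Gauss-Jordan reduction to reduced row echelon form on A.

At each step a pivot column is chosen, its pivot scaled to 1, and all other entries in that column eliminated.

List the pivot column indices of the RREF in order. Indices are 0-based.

pivot columns: 0, 1

[1] R0 /= 2  ⇒  (1, 8, 7)
     R1 -= 3·R0  ⇒  (0, 3, 4)
[2] R1 /= 3  ⇒  (0, 1, 10)
     R0 -= 8·R1  ⇒  (1, 0, 5)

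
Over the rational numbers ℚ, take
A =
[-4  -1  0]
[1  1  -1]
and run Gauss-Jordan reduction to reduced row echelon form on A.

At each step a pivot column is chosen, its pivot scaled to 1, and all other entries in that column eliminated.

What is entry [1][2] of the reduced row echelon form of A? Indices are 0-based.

pivot(0,0)=-4: scale R0 → (1, 1/4, 0)
  clear (1,0): R1 −= (1)R0 → (0, 3/4, -1)
pivot(1,1)=3/4: scale R1 → (0, 1, -4/3)
  clear (0,1): R0 −= (1/4)R1 → (1, 0, 1/3)

M[1][2] = -4/3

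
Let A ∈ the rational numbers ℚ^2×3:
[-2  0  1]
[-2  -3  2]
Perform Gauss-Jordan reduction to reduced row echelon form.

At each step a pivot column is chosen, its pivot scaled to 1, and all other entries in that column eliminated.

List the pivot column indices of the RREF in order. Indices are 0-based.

pivot columns: 0, 1

step 1: normalize row 0 (÷-2) = (1, 0, -1/2)
  row 1: subtract -2×row0 = (0, -3, 1)
step 2: normalize row 1 (÷-3) = (0, 1, -1/3)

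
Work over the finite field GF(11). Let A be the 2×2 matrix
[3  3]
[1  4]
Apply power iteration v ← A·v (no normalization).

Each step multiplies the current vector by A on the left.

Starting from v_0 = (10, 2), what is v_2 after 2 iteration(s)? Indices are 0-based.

v_0 = (10, 2).
v_1 = A·v_0 = (3, 7).
v_2 = A·v_1 = (8, 9).

v_2 = (8, 9)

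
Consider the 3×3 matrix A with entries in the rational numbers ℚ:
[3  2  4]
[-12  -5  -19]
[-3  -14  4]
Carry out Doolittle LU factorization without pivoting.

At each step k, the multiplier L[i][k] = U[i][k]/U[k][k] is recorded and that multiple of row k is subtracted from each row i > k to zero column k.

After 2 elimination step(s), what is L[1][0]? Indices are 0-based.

L[1][0] = -4

Step 1: pivot at (0,0) is 3.
  row1 ← row1 − (-4)·row0  ⇒  L[1][0]=-4, U row1=(0, 3, -3)
  row2 ← row2 − (-1)·row0  ⇒  L[2][0]=-1, U row2=(0, -12, 8)
Step 2: pivot at (1,1) is 3.
  row2 ← row2 − (-4)·row1  ⇒  L[2][1]=-4, U row2=(0, 0, -4)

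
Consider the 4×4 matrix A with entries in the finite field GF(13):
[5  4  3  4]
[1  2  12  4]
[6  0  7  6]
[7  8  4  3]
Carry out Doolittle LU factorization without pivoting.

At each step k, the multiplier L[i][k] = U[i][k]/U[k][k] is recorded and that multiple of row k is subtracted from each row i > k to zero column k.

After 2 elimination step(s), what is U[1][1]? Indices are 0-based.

[col 0] pivot 5
  R1 -= 8*R0 → (0, 9, 1, 11)  (L[1][0] := 8)
  R2 -= 9*R0 → (0, 3, 6, 9)  (L[2][0] := 9)
  R3 -= 4*R0 → (0, 5, 5, 0)  (L[3][0] := 4)
[col 1] pivot 9
  R2 -= 9*R1 → (0, 0, 10, 1)  (L[2][1] := 9)
  R3 -= 2*R1 → (0, 0, 3, 4)  (L[3][1] := 2)

U[1][1] = 9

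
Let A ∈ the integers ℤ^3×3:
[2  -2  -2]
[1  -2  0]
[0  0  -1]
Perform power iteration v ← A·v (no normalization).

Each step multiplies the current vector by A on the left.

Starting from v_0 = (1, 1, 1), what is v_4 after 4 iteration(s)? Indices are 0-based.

v_0 = (1, 1, 1).
v_1 = A·v_0 = (-2, -1, -1).
v_2 = A·v_1 = (0, 0, 1).
v_3 = A·v_2 = (-2, 0, -1).
v_4 = A·v_3 = (-2, -2, 1).

v_4 = (-2, -2, 1)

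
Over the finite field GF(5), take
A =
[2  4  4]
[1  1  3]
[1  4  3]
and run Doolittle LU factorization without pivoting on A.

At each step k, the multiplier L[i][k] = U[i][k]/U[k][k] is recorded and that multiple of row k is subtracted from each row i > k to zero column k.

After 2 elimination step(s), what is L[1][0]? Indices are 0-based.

L[1][0] = 3

Step 1: pivot at (0,0) is 2.
  row1 ← row1 − (3)·row0  ⇒  L[1][0]=3, U row1=(0, 4, 1)
  row2 ← row2 − (3)·row0  ⇒  L[2][0]=3, U row2=(0, 2, 1)
Step 2: pivot at (1,1) is 4.
  row2 ← row2 − (3)·row1  ⇒  L[2][1]=3, U row2=(0, 0, 3)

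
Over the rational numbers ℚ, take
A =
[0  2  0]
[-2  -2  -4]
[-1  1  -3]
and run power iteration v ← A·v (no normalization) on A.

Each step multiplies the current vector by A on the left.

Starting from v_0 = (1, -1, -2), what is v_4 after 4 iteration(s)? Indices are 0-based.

v_4 = (64, 200, 202)

v_0 = (1, -1, -2).
v_1 = A·v_0 = (-2, 8, 4).
v_2 = A·v_1 = (16, -28, -2).
v_3 = A·v_2 = (-56, 32, -38).
v_4 = A·v_3 = (64, 200, 202).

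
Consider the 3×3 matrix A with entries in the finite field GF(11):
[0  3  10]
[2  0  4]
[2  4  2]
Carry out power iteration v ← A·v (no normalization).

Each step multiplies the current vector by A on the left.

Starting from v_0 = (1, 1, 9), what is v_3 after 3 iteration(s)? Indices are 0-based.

v_3 = (9, 8, 1)

v_0 = (1, 1, 9).
v_1 = A·v_0 = (5, 5, 2).
v_2 = A·v_1 = (2, 7, 1).
v_3 = A·v_2 = (9, 8, 1).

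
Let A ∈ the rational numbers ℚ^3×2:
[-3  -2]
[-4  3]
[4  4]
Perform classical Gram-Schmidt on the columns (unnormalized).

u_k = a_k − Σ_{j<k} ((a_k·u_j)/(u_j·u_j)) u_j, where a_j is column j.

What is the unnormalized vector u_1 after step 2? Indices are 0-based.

u_1 = (-52/41, 163/41, 124/41)

Step 1: u_0 = a_0 = (-3, -4, 4).
Step 2: u_1 = a_1 − (10/41)·u_0 = (-52/41, 163/41, 124/41).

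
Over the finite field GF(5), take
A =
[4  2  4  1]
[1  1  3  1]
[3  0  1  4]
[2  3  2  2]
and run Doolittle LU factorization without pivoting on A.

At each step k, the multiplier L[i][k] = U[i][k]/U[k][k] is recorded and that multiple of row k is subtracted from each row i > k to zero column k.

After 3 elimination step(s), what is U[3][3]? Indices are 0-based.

U[3][3] = 2

[col 0] pivot 4
  R1 -= 4*R0 → (0, 3, 2, 2)  (L[1][0] := 4)
  R2 -= 2*R0 → (0, 1, 3, 2)  (L[2][0] := 2)
  R3 -= 3*R0 → (0, 2, 0, 4)  (L[3][0] := 3)
[col 1] pivot 3
  R2 -= 2*R1 → (0, 0, 4, 3)  (L[2][1] := 2)
  R3 -= 4*R1 → (0, 0, 2, 1)  (L[3][1] := 4)
[col 2] pivot 4
  R3 -= 3*R2 → (0, 0, 0, 2)  (L[3][2] := 3)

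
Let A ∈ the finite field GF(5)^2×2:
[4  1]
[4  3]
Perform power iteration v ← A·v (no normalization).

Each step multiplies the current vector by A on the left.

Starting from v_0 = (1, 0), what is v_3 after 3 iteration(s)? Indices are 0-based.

v_3 = (3, 4)

v_0 = (1, 0).
v_1 = A·v_0 = (4, 4).
v_2 = A·v_1 = (0, 3).
v_3 = A·v_2 = (3, 4).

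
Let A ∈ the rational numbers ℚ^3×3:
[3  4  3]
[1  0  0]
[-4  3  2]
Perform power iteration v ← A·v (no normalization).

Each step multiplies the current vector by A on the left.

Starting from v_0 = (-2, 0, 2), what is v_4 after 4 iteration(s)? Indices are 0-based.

v_4 = (298, 138, -620)

v_0 = (-2, 0, 2).
v_1 = A·v_0 = (0, -2, 12).
v_2 = A·v_1 = (28, 0, 18).
v_3 = A·v_2 = (138, 28, -76).
v_4 = A·v_3 = (298, 138, -620).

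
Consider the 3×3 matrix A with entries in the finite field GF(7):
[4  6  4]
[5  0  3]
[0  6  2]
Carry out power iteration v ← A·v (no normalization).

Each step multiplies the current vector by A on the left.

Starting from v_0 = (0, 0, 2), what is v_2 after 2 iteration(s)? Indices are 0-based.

v_0 = (0, 0, 2).
v_1 = A·v_0 = (1, 6, 4).
v_2 = A·v_1 = (0, 3, 2).

v_2 = (0, 3, 2)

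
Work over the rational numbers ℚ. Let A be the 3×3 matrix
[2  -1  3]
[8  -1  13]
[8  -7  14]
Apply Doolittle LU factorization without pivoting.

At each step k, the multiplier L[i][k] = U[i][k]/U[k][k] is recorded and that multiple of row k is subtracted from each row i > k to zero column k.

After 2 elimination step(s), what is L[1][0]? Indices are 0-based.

L[1][0] = 4

Step 1: pivot at (0,0) is 2.
  row1 ← row1 − (4)·row0  ⇒  L[1][0]=4, U row1=(0, 3, 1)
  row2 ← row2 − (4)·row0  ⇒  L[2][0]=4, U row2=(0, -3, 2)
Step 2: pivot at (1,1) is 3.
  row2 ← row2 − (-1)·row1  ⇒  L[2][1]=-1, U row2=(0, 0, 3)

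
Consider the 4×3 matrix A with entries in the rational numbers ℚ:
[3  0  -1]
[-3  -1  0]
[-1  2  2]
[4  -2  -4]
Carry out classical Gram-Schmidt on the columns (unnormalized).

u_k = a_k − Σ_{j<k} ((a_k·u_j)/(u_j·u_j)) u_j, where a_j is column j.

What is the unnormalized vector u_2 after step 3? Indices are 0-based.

u_2 = (7/38, -3/19, -17/38, -7/19)

Step 1: u_0 = a_0 = (3, -3, -1, 4).
Step 2: u_1 = a_1 − (-1/5)·u_0 = (3/5, -8/5, 9/5, -6/5).
Step 3: u_2 = a_2 − (-3/5)·u_0 − (39/38)·u_1 = (7/38, -3/19, -17/38, -7/19).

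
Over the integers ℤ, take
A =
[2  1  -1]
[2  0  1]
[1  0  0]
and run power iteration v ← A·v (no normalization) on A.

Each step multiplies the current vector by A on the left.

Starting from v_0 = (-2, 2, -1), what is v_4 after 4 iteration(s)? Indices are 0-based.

v_4 = (-32, -31, -13)

v_0 = (-2, 2, -1).
v_1 = A·v_0 = (-1, -5, -2).
v_2 = A·v_1 = (-5, -4, -1).
v_3 = A·v_2 = (-13, -11, -5).
v_4 = A·v_3 = (-32, -31, -13).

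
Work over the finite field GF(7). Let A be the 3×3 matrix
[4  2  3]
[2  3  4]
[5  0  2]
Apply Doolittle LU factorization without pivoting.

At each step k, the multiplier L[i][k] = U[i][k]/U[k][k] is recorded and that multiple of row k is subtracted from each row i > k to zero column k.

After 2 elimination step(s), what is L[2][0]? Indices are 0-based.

L[2][0] = 3

[col 0] pivot 4
  R1 -= 4*R0 → (0, 2, 6)  (L[1][0] := 4)
  R2 -= 3*R0 → (0, 1, 0)  (L[2][0] := 3)
[col 1] pivot 2
  R2 -= 4*R1 → (0, 0, 4)  (L[2][1] := 4)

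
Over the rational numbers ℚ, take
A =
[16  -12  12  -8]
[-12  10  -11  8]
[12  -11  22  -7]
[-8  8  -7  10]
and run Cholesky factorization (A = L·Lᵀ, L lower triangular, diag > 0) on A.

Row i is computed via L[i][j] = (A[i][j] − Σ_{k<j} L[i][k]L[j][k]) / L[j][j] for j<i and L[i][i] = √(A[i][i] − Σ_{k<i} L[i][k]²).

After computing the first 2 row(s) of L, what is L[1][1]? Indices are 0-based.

Step 1: L[0][0] = √(16) = 4.
  L[1][0] = (-12) / L[0][0] = -3.
Step 2: L[1][1] = √(1) = 1.

L[1][1] = 1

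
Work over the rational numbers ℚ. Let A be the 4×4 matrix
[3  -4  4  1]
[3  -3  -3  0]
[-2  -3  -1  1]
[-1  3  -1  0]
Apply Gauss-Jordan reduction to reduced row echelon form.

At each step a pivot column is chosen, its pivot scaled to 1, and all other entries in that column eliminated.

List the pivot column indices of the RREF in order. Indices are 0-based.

pivot columns: 0, 1, 2, 3

pivot(0,0)=3: scale R0 → (1, -4/3, 4/3, 1/3)
  clear (1,0): R1 −= (3)R0 → (0, 1, -7, -1)
  clear (2,0): R2 −= (-2)R0 → (0, -17/3, 5/3, 5/3)
  clear (3,0): R3 −= (-1)R0 → (0, 5/3, 1/3, 1/3)
pivot(1,1)=1: scale R1 → (0, 1, -7, -1)
  clear (0,1): R0 −= (-4/3)R1 → (1, 0, -8, -1)
  clear (2,1): R2 −= (-17/3)R1 → (0, 0, -38, -4)
  clear (3,1): R3 −= (5/3)R1 → (0, 0, 12, 2)
pivot(2,2)=-38: scale R2 → (0, 0, 1, 2/19)
  clear (0,2): R0 −= (-8)R2 → (1, 0, 0, -3/19)
  clear (1,2): R1 −= (-7)R2 → (0, 1, 0, -5/19)
  clear (3,2): R3 −= (12)R2 → (0, 0, 0, 14/19)
pivot(3,3)=14/19: scale R3 → (0, 0, 0, 1)
  clear (0,3): R0 −= (-3/19)R3 → (1, 0, 0, 0)
  clear (1,3): R1 −= (-5/19)R3 → (0, 1, 0, 0)
  clear (2,3): R2 −= (2/19)R3 → (0, 0, 1, 0)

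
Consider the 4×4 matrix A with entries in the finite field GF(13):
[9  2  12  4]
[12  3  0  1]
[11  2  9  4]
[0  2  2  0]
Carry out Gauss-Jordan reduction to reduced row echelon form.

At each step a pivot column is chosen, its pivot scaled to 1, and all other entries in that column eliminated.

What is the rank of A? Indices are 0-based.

rank = 4

[1] R0 /= 9  ⇒  (1, 6, 10, 12)
     R1 -= 12·R0  ⇒  (0, 9, 10, 0)
     R2 -= 11·R0  ⇒  (0, 1, 3, 2)
[2] R1 /= 9  ⇒  (0, 1, 4, 0)
     R0 -= 6·R1  ⇒  (1, 0, 12, 12)
     R2 -= 1·R1  ⇒  (0, 0, 12, 2)
     R3 -= 2·R1  ⇒  (0, 0, 7, 0)
[3] R2 /= 12  ⇒  (0, 0, 1, 11)
     R0 -= 12·R2  ⇒  (1, 0, 0, 10)
     R1 -= 4·R2  ⇒  (0, 1, 0, 8)
     R3 -= 7·R2  ⇒  (0, 0, 0, 1)
[4] R3 /= 1  ⇒  (0, 0, 0, 1)
     R0 -= 10·R3  ⇒  (1, 0, 0, 0)
     R1 -= 8·R3  ⇒  (0, 1, 0, 0)
     R2 -= 11·R3  ⇒  (0, 0, 1, 0)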